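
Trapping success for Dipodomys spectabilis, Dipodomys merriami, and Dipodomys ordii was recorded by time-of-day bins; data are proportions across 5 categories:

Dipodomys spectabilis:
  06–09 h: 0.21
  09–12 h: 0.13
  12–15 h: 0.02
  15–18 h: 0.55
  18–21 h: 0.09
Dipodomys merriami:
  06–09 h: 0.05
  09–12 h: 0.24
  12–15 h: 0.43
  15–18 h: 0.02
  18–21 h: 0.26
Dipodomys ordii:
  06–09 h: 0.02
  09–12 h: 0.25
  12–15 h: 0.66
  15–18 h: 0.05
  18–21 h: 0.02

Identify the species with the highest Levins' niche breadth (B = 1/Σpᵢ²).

Σp_specᵢ² = 0.21² + 0.13² + 0.02² + 0.55² + 0.09² = 0.0441 + 0.0169 + 0.0004 + 0.3025 + 0.0081 = 0.3720
B_spec = 1 / 0.3720 = 2.6882
Σp_merrᵢ² = 0.05² + 0.24² + 0.43² + 0.02² + 0.26² = 0.0025 + 0.0576 + 0.1849 + 0.0004 + 0.0676 = 0.3130
B_merr = 1 / 0.3130 = 3.1949
Σp_ordiᵢ² = 0.02² + 0.25² + 0.66² + 0.05² + 0.02² = 0.0004 + 0.0625 + 0.4356 + 0.0025 + 0.0004 = 0.5014
B_ordi = 1 / 0.5014 = 1.9944
Highest B → broadest niche (most generalist): Dipodomys merriami (B = 3.19).

Dipodomys merriami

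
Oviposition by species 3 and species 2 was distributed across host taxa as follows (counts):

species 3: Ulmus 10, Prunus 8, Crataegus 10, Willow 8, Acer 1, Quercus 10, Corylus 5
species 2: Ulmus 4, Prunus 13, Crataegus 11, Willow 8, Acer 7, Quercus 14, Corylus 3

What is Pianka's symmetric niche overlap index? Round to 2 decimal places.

0.90

Proportions for species 3 (n=52): 10/52=0.1923, 8/52=0.1538, 10/52=0.1923, 8/52=0.1538, 1/52=0.0192, 10/52=0.1923, 5/52=0.0962
Proportions for species 2 (n=60): 4/60=0.0667, 13/60=0.2167, 11/60=0.1833, 8/60=0.1333, 7/60=0.1167, 14/60=0.2333, 3/60=0.0500
Σ p₁ᵢp₂ᵢ = 0.012826 + 0.033328 + 0.035249 + 0.020502 + 0.002241 + 0.044864 + 0.004810 = 0.153820
Σp_1ᵢ² = 0.1923² + 0.1538² + 0.1923² + 0.1538² + 0.0192² + 0.1923² + 0.0962² = 0.036979 + 0.023654 + 0.036979 + 0.023654 + 0.000369 + 0.036979 + 0.009254 = 0.167868
Σp_2ᵢ² = 0.0667² + 0.2167² + 0.1833² + 0.1333² + 0.1167² + 0.2333² + 0.0500² = 0.004449 + 0.046959 + 0.033599 + 0.017769 + 0.013619 + 0.054429 + 0.002500 = 0.173324
O = 0.153820 / √(0.167868 × 0.173324) = 0.153820 / 0.1705742 = 0.9018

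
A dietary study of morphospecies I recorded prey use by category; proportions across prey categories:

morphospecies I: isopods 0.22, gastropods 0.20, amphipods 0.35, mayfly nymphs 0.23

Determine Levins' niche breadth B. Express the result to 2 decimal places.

Σpᵢ² = 0.22² + 0.20² + 0.35² + 0.23² = 0.0484 + 0.0400 + 0.1225 + 0.0529 = 0.2638
B = 1 / 0.2638 = 3.7908

3.79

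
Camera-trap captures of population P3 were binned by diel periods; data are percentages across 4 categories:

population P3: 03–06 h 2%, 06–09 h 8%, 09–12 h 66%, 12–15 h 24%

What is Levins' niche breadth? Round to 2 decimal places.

Convert percentages to proportions (divide by 100).
Σpᵢ² = 0.02² + 0.08² + 0.66² + 0.24² = 0.0004 + 0.0064 + 0.4356 + 0.0576 = 0.5000
B = 1 / 0.5000 = 2.0000

2.00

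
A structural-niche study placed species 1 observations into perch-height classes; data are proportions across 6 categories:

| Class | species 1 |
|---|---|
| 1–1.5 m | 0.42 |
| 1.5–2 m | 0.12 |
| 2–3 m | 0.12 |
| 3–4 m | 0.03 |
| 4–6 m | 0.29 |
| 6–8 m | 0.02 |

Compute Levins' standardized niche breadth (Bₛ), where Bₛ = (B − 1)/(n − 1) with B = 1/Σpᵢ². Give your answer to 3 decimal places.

0.488

Σpᵢ² = 0.42² + 0.12² + 0.12² + 0.03² + 0.29² + 0.02² = 0.1764 + 0.0144 + 0.0144 + 0.0009 + 0.0841 + 0.0004 = 0.2906
B = 1 / 0.2906 = 3.44116
Bₛ = (B − 1)/(n − 1) = (3.44116 − 1)/(6 − 1) = 2.44116/5 = 0.48823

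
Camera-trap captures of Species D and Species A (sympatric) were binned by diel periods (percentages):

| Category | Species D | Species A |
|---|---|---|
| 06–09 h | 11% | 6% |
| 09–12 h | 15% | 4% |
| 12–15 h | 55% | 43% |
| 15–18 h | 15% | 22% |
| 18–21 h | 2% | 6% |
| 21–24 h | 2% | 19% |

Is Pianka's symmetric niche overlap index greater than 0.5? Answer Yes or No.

Yes

Convert percentages to proportions (divide by 100).
Σ p₁ᵢp₂ᵢ = 0.0066 + 0.0060 + 0.2365 + 0.0330 + 0.0012 + 0.0038 = 0.2871
Σp_1ᵢ² = 0.11² + 0.15² + 0.55² + 0.15² + 0.02² + 0.02² = 0.0121 + 0.0225 + 0.3025 + 0.0225 + 0.0004 + 0.0004 = 0.3604
Σp_2ᵢ² = 0.06² + 0.04² + 0.43² + 0.22² + 0.06² + 0.19² = 0.0036 + 0.0016 + 0.1849 + 0.0484 + 0.0036 + 0.0361 = 0.2782
O = 0.2871 / √(0.3604 × 0.2782) = 0.2871 / 0.31664 = 0.9067
O = 0.9067 > 0.5 → Yes.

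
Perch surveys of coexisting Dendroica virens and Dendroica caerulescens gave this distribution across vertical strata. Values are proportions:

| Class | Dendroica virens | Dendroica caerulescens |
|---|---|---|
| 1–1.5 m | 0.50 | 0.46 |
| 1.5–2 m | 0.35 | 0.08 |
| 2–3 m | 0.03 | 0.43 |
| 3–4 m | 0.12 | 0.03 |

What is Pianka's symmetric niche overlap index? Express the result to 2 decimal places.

0.69

Σ p₁ᵢp₂ᵢ = 0.2300 + 0.0280 + 0.0129 + 0.0036 = 0.2745
Σp_1ᵢ² = 0.50² + 0.35² + 0.03² + 0.12² = 0.2500 + 0.1225 + 0.0009 + 0.0144 = 0.3878
Σp_2ᵢ² = 0.46² + 0.08² + 0.43² + 0.03² = 0.2116 + 0.0064 + 0.1849 + 0.0009 = 0.4038
O = 0.2745 / √(0.3878 × 0.4038) = 0.2745 / 0.39572 = 0.6937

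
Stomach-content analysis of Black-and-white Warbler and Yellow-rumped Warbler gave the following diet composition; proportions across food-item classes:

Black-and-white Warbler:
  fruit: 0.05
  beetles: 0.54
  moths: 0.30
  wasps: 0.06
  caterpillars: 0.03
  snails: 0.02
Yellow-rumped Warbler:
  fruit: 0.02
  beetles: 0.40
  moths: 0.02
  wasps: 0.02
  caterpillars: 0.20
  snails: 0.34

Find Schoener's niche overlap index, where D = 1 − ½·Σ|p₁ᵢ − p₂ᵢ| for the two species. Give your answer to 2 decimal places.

0.51

Σ|p₁ᵢ − p₂ᵢ| = 0.03 + 0.14 + 0.28 + 0.04 + 0.17 + 0.32 = 0.98
D = 1 − ½ × 0.98 = 1 − 0.490 = 0.5100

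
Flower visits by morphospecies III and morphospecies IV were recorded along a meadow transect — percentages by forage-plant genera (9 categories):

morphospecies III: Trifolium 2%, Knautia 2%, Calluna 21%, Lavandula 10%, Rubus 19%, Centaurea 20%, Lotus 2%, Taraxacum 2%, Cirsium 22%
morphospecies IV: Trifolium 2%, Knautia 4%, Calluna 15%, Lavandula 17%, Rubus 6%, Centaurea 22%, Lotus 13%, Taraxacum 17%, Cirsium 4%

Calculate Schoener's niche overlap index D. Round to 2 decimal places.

0.63

Convert percentages to proportions (divide by 100).
Σ|p₁ᵢ − p₂ᵢ| = 0.00 + 0.02 + 0.06 + 0.07 + 0.13 + 0.02 + 0.11 + 0.15 + 0.18 = 0.74
D = 1 − ½ × 0.74 = 1 − 0.370 = 0.6300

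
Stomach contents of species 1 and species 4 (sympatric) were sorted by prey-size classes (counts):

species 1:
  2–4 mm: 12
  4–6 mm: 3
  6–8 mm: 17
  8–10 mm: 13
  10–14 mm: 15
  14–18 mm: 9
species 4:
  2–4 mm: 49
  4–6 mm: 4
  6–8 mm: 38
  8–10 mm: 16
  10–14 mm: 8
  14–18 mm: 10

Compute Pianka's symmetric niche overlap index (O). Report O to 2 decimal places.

0.84

Proportions for species 1 (n=69): 12/69=0.1739, 3/69=0.0435, 17/69=0.2464, 13/69=0.1884, 15/69=0.2174, 9/69=0.1304
Proportions for species 4 (n=125): 49/125=0.3920, 4/125=0.0320, 38/125=0.3040, 16/125=0.1280, 8/125=0.0640, 10/125=0.0800
Σ p₁ᵢp₂ᵢ = 0.068169 + 0.001392 + 0.074906 + 0.024115 + 0.013914 + 0.010432 = 0.192928
Σp_1ᵢ² = 0.1739² + 0.0435² + 0.2464² + 0.1884² + 0.2174² + 0.1304² = 0.030241 + 0.001892 + 0.060713 + 0.035495 + 0.047263 + 0.017004 = 0.192608
Σp_2ᵢ² = 0.3920² + 0.0320² + 0.3040² + 0.1280² + 0.0640² + 0.0800² = 0.153664 + 0.001024 + 0.092416 + 0.016384 + 0.004096 + 0.006400 = 0.273984
O = 0.192928 / √(0.192608 × 0.273984) = 0.192928 / 0.2297205 = 0.8398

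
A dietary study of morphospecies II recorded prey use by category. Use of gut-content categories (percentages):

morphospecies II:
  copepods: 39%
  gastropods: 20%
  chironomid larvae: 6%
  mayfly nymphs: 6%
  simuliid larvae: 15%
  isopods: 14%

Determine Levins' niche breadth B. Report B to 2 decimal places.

4.14

Convert percentages to proportions (divide by 100).
Σpᵢ² = 0.39² + 0.20² + 0.06² + 0.06² + 0.15² + 0.14² = 0.1521 + 0.0400 + 0.0036 + 0.0036 + 0.0225 + 0.0196 = 0.2414
B = 1 / 0.2414 = 4.1425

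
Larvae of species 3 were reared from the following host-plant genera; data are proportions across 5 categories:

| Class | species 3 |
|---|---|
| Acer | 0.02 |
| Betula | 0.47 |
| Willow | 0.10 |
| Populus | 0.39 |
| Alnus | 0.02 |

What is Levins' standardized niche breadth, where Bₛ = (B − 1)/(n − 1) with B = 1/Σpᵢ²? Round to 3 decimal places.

0.401

Σpᵢ² = 0.02² + 0.47² + 0.10² + 0.39² + 0.02² = 0.0004 + 0.2209 + 0.0100 + 0.1521 + 0.0004 = 0.3838
B = 1 / 0.3838 = 2.60552
Bₛ = (B − 1)/(n − 1) = (2.60552 − 1)/(5 − 1) = 1.60552/4 = 0.40138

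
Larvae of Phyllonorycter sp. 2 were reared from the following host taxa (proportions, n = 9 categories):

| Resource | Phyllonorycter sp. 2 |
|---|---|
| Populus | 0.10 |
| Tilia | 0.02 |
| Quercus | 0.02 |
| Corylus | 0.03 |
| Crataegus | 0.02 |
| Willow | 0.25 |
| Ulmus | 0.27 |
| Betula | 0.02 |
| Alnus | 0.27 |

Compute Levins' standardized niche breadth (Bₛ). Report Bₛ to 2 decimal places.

Σpᵢ² = 0.10² + 0.02² + 0.02² + 0.03² + 0.02² + 0.25² + 0.27² + 0.02² + 0.27² = 0.0100 + 0.0004 + 0.0004 + 0.0009 + 0.0004 + 0.0625 + 0.0729 + 0.0004 + 0.0729 = 0.2208
B = 1 / 0.2208 = 4.5290
Bₛ = (B − 1)/(n − 1) = (4.5290 − 1)/(9 − 1) = 3.5290/8 = 0.4411

0.44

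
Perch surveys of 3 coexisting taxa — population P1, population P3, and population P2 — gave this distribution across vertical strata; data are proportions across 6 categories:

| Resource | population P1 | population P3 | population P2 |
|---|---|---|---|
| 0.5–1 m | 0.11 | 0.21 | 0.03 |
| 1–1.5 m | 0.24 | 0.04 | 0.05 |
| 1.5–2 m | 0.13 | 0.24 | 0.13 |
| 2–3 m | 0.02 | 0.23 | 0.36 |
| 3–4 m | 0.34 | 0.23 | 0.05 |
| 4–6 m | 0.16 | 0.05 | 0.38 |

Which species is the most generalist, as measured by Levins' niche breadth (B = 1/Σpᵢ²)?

population P3

Σp_P1ᵢ² = 0.11² + 0.24² + 0.13² + 0.02² + 0.34² + 0.16² = 0.0121 + 0.0576 + 0.0169 + 0.0004 + 0.1156 + 0.0256 = 0.2282
B_P1 = 1 / 0.2282 = 4.3821
Σp_P3ᵢ² = 0.21² + 0.04² + 0.24² + 0.23² + 0.23² + 0.05² = 0.0441 + 0.0016 + 0.0576 + 0.0529 + 0.0529 + 0.0025 = 0.2116
B_P3 = 1 / 0.2116 = 4.7259
Σp_P2ᵢ² = 0.03² + 0.05² + 0.13² + 0.36² + 0.05² + 0.38² = 0.0009 + 0.0025 + 0.0169 + 0.1296 + 0.0025 + 0.1444 = 0.2968
B_P2 = 1 / 0.2968 = 3.3693
Highest B → broadest niche (most generalist): population P3 (B = 4.73).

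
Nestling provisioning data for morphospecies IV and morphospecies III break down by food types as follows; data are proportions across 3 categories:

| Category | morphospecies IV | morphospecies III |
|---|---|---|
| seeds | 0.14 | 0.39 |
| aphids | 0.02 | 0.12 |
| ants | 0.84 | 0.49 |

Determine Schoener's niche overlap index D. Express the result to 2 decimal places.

Σ|p₁ᵢ − p₂ᵢ| = 0.25 + 0.10 + 0.35 = 0.70
D = 1 − ½ × 0.70 = 1 − 0.350 = 0.6500

0.65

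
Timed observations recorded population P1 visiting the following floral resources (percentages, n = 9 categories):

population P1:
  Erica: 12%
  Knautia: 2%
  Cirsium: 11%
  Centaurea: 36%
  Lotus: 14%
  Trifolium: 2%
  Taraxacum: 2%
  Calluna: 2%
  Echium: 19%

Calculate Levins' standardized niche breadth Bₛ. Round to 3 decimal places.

0.461

Convert percentages to proportions (divide by 100).
Σpᵢ² = 0.12² + 0.02² + 0.11² + 0.36² + 0.14² + 0.02² + 0.02² + 0.02² + 0.19² = 0.0144 + 0.0004 + 0.0121 + 0.1296 + 0.0196 + 0.0004 + 0.0004 + 0.0004 + 0.0361 = 0.2134
B = 1 / 0.2134 = 4.68604
Bₛ = (B − 1)/(n − 1) = (4.68604 − 1)/(9 − 1) = 3.68604/8 = 0.46076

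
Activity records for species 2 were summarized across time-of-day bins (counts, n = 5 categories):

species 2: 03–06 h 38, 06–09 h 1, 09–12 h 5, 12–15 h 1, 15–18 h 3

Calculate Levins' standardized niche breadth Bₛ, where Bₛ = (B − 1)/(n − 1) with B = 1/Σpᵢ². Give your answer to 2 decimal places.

Proportions for species 2 (n=48): 38/48=0.7917, 1/48=0.0208, 5/48=0.1042, 1/48=0.0208, 3/48=0.0625
Σpᵢ² = 0.7917² + 0.0208² + 0.1042² + 0.0208² + 0.0625² = 0.626789 + 0.000433 + 0.010858 + 0.000433 + 0.003906 = 0.642419
B = 1 / 0.642419 = 1.5566
Bₛ = (B − 1)/(n − 1) = (1.5566 − 1)/(5 − 1) = 0.5566/4 = 0.1392

0.14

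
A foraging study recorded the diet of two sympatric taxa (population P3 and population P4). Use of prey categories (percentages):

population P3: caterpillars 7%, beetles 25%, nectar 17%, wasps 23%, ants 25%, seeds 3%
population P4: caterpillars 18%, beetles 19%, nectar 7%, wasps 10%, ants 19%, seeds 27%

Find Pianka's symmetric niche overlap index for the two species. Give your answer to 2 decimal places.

Convert percentages to proportions (divide by 100).
Σ p₁ᵢp₂ᵢ = 0.0126 + 0.0475 + 0.0119 + 0.0230 + 0.0475 + 0.0081 = 0.1506
Σp_1ᵢ² = 0.07² + 0.25² + 0.17² + 0.23² + 0.25² + 0.03² = 0.0049 + 0.0625 + 0.0289 + 0.0529 + 0.0625 + 0.0009 = 0.2126
Σp_2ᵢ² = 0.18² + 0.19² + 0.07² + 0.10² + 0.19² + 0.27² = 0.0324 + 0.0361 + 0.0049 + 0.0100 + 0.0361 + 0.0729 = 0.1924
O = 0.1506 / √(0.2126 × 0.1924) = 0.1506 / 0.20225 = 0.7446

0.74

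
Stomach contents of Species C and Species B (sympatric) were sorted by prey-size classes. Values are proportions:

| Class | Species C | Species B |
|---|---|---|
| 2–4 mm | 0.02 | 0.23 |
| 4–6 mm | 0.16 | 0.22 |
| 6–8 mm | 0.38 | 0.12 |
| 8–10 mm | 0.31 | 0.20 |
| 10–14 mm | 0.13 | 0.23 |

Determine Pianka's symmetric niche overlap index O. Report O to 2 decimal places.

Σ p₁ᵢp₂ᵢ = 0.0046 + 0.0352 + 0.0456 + 0.0620 + 0.0299 = 0.1773
Σp_1ᵢ² = 0.02² + 0.16² + 0.38² + 0.31² + 0.13² = 0.0004 + 0.0256 + 0.1444 + 0.0961 + 0.0169 = 0.2834
Σp_2ᵢ² = 0.23² + 0.22² + 0.12² + 0.20² + 0.23² = 0.0529 + 0.0484 + 0.0144 + 0.0400 + 0.0529 = 0.2086
O = 0.1773 / √(0.2834 × 0.2086) = 0.1773 / 0.24314 = 0.7292

0.73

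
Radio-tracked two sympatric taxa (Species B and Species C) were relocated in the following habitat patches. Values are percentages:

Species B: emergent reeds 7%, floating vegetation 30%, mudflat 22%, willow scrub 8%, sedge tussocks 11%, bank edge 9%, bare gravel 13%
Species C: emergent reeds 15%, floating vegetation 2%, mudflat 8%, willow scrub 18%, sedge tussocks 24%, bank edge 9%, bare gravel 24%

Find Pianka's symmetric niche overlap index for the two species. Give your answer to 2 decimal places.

0.61

Convert percentages to proportions (divide by 100).
Σ p₁ᵢp₂ᵢ = 0.0105 + 0.0060 + 0.0176 + 0.0144 + 0.0264 + 0.0081 + 0.0312 = 0.1142
Σp_1ᵢ² = 0.07² + 0.30² + 0.22² + 0.08² + 0.11² + 0.09² + 0.13² = 0.0049 + 0.0900 + 0.0484 + 0.0064 + 0.0121 + 0.0081 + 0.0169 = 0.1868
Σp_2ᵢ² = 0.15² + 0.02² + 0.08² + 0.18² + 0.24² + 0.09² + 0.24² = 0.0225 + 0.0004 + 0.0064 + 0.0324 + 0.0576 + 0.0081 + 0.0576 = 0.1850
O = 0.1142 / √(0.1868 × 0.1850) = 0.1142 / 0.18590 = 0.6143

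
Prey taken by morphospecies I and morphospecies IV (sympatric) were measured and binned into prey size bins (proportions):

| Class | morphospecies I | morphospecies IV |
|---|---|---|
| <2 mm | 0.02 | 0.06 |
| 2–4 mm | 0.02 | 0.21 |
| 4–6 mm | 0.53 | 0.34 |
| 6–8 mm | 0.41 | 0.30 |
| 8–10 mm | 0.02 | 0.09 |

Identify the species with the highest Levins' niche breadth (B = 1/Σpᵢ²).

Σp_Iᵢ² = 0.02² + 0.02² + 0.53² + 0.41² + 0.02² = 0.0004 + 0.0004 + 0.2809 + 0.1681 + 0.0004 = 0.4502
B_I = 1 / 0.4502 = 2.2212
Σp_IVᵢ² = 0.06² + 0.21² + 0.34² + 0.30² + 0.09² = 0.0036 + 0.0441 + 0.1156 + 0.0900 + 0.0081 = 0.2614
B_IV = 1 / 0.2614 = 3.8256
Highest B → broadest niche (most generalist): morphospecies IV (B = 3.83).

morphospecies IV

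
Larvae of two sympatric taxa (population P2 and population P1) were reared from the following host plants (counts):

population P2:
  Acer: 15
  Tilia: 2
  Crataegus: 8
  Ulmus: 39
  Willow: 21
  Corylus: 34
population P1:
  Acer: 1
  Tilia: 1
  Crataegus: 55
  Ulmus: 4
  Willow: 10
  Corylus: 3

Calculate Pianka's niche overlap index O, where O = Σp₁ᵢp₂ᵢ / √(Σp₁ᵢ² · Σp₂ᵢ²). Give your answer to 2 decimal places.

0.28

Proportions for population P2 (n=119): 15/119=0.1261, 2/119=0.0168, 8/119=0.0672, 39/119=0.3277, 21/119=0.1765, 34/119=0.2857
Proportions for population P1 (n=74): 1/74=0.0135, 1/74=0.0135, 55/74=0.7432, 4/74=0.0541, 10/74=0.1351, 3/74=0.0405
Σ p₁ᵢp₂ᵢ = 0.001702 + 0.000227 + 0.049943 + 0.017729 + 0.023845 + 0.011571 = 0.105017
Σp_1ᵢ² = 0.1261² + 0.0168² + 0.0672² + 0.3277² + 0.1765² + 0.2857² = 0.015901 + 0.000282 + 0.004516 + 0.107387 + 0.031152 + 0.081624 = 0.240862
Σp_2ᵢ² = 0.0135² + 0.0135² + 0.7432² + 0.0541² + 0.1351² + 0.0405² = 0.000182 + 0.000182 + 0.552346 + 0.002927 + 0.018252 + 0.001640 = 0.575529
O = 0.105017 / √(0.240862 × 0.575529) = 0.105017 / 0.3723212 = 0.2821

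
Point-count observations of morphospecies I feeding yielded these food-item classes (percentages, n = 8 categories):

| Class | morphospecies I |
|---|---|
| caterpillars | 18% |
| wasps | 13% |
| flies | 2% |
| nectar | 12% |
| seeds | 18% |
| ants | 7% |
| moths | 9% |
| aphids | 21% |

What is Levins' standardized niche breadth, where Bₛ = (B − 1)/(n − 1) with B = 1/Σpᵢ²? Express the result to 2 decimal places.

Convert percentages to proportions (divide by 100).
Σpᵢ² = 0.18² + 0.13² + 0.02² + 0.12² + 0.18² + 0.07² + 0.09² + 0.21² = 0.0324 + 0.0169 + 0.0004 + 0.0144 + 0.0324 + 0.0049 + 0.0081 + 0.0441 = 0.1536
B = 1 / 0.1536 = 6.5104
Bₛ = (B − 1)/(n − 1) = (6.5104 − 1)/(8 − 1) = 5.5104/7 = 0.7872

0.79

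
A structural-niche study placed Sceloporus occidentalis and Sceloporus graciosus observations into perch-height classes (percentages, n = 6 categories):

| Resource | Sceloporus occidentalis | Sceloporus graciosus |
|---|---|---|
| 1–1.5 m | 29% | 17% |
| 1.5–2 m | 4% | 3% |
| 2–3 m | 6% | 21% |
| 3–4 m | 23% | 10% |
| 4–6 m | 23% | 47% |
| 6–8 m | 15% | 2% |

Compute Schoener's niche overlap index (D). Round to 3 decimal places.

0.610

Convert percentages to proportions (divide by 100).
Σ|p₁ᵢ − p₂ᵢ| = 0.12 + 0.01 + 0.15 + 0.13 + 0.24 + 0.13 = 0.78
D = 1 − ½ × 0.78 = 1 − 0.390 = 0.61000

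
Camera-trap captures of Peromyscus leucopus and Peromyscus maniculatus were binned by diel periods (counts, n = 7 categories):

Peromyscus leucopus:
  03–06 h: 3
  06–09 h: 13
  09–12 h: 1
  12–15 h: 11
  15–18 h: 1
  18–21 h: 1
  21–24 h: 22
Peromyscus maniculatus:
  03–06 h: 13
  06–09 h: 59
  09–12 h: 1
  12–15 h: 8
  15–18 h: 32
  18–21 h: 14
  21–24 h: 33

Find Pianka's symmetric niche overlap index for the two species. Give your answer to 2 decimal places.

0.77

Proportions for Peromyscus leucopus (n=52): 3/52=0.0577, 13/52=0.2500, 1/52=0.0192, 11/52=0.2115, 1/52=0.0192, 1/52=0.0192, 22/52=0.4231
Proportions for Peromyscus maniculatus (n=160): 13/160=0.0813, 59/160=0.3688, 1/160=0.0063, 8/160=0.0500, 32/160=0.2000, 14/160=0.0875, 33/160=0.2063
Σ p₁ᵢp₂ᵢ = 0.004691 + 0.092200 + 0.000121 + 0.010575 + 0.003840 + 0.001680 + 0.087286 = 0.200393
Σp_1ᵢ² = 0.0577² + 0.2500² + 0.0192² + 0.2115² + 0.0192² + 0.0192² + 0.4231² = 0.003329 + 0.062500 + 0.000369 + 0.044732 + 0.000369 + 0.000369 + 0.179014 = 0.290682
Σp_2ᵢ² = 0.0813² + 0.3688² + 0.0063² + 0.0500² + 0.2000² + 0.0875² + 0.2063² = 0.006610 + 0.136013 + 0.000040 + 0.002500 + 0.040000 + 0.007656 + 0.042560 = 0.235379
O = 0.200393 / √(0.290682 × 0.235379) = 0.200393 / 0.2615730 = 0.7661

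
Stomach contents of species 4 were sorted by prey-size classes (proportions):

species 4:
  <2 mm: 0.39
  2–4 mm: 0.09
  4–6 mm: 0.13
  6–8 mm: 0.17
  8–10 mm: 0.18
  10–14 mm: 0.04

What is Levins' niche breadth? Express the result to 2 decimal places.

4.17

Σpᵢ² = 0.39² + 0.09² + 0.13² + 0.17² + 0.18² + 0.04² = 0.1521 + 0.0081 + 0.0169 + 0.0289 + 0.0324 + 0.0016 = 0.2400
B = 1 / 0.2400 = 4.1667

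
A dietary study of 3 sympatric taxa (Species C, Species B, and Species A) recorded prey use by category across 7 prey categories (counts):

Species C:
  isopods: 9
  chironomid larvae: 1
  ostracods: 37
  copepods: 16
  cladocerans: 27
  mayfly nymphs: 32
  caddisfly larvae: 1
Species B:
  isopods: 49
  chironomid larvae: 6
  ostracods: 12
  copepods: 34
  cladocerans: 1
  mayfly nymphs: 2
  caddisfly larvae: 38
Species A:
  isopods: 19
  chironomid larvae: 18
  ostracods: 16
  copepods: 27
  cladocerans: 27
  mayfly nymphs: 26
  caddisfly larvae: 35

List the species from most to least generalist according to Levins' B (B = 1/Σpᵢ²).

Proportions for Species C (n=123): 9/123=0.0732, 1/123=0.0081, 37/123=0.3008, 16/123=0.1301, 27/123=0.2195, 32/123=0.2602, 1/123=0.0081
Proportions for Species B (n=142): 49/142=0.3451, 6/142=0.0423, 12/142=0.0845, 34/142=0.2394, 1/142=0.0070, 2/142=0.0141, 38/142=0.2676
Proportions for Species A (n=168): 19/168=0.1131, 18/168=0.1071, 16/168=0.0952, 27/168=0.1607, 27/168=0.1607, 26/168=0.1548, 35/168=0.2083
Σp_Cᵢ² = 0.0732² + 0.0081² + 0.3008² + 0.1301² + 0.2195² + 0.2602² + 0.0081² = 0.005358 + 0.000066 + 0.090481 + 0.016926 + 0.048180 + 0.067704 + 0.000066 = 0.228781
B_C = 1 / 0.228781 = 4.3710
Σp_Bᵢ² = 0.3451² + 0.0423² + 0.0845² + 0.2394² + 0.0070² + 0.0141² + 0.2676² = 0.119094 + 0.001789 + 0.007140 + 0.057312 + 0.000049 + 0.000199 + 0.071610 = 0.257193
B_B = 1 / 0.257193 = 3.8881
Σp_Aᵢ² = 0.1131² + 0.1071² + 0.0952² + 0.1607² + 0.1607² + 0.1548² + 0.2083² = 0.012792 + 0.011470 + 0.009063 + 0.025824 + 0.025824 + 0.023963 + 0.043389 = 0.152325
B_A = 1 / 0.152325 = 6.5649
Ranking by B (broadest → narrowest): Species A (6.56) > Species C (4.37) > Species B (3.89)

Species A > Species C > Species B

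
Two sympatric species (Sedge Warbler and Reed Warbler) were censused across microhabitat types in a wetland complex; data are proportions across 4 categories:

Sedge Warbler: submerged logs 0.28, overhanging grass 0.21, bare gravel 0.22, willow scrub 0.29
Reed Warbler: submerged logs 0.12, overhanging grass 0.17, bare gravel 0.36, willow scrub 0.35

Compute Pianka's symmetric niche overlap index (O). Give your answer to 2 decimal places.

0.91

Σ p₁ᵢp₂ᵢ = 0.0336 + 0.0357 + 0.0792 + 0.1015 = 0.2500
Σp_1ᵢ² = 0.28² + 0.21² + 0.22² + 0.29² = 0.0784 + 0.0441 + 0.0484 + 0.0841 = 0.2550
Σp_2ᵢ² = 0.12² + 0.17² + 0.36² + 0.35² = 0.0144 + 0.0289 + 0.1296 + 0.1225 = 0.2954
O = 0.2500 / √(0.2550 × 0.2954) = 0.2500 / 0.27446 = 0.9109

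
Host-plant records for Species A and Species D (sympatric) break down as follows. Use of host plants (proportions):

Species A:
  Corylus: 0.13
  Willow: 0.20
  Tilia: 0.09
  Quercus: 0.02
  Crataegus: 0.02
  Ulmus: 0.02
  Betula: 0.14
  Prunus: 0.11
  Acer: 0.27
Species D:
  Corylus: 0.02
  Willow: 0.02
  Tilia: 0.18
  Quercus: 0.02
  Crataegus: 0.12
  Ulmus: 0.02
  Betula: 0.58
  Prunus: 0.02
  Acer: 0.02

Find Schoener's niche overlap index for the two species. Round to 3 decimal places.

0.370

Σ|p₁ᵢ − p₂ᵢ| = 0.11 + 0.18 + 0.09 + 0.00 + 0.10 + 0.00 + 0.44 + 0.09 + 0.25 = 1.26
D = 1 − ½ × 1.26 = 1 − 0.630 = 0.37000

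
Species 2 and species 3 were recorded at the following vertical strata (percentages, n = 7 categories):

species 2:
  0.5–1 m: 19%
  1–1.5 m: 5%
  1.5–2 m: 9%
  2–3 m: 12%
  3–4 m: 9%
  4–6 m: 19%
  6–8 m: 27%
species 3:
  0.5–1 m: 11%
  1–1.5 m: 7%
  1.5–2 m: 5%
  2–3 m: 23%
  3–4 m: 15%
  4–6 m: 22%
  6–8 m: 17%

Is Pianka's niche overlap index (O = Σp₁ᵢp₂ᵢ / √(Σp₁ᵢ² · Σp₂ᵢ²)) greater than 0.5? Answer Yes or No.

Yes

Convert percentages to proportions (divide by 100).
Σ p₁ᵢp₂ᵢ = 0.0209 + 0.0035 + 0.0045 + 0.0276 + 0.0135 + 0.0418 + 0.0459 = 0.1577
Σp_1ᵢ² = 0.19² + 0.05² + 0.09² + 0.12² + 0.09² + 0.19² + 0.27² = 0.0361 + 0.0025 + 0.0081 + 0.0144 + 0.0081 + 0.0361 + 0.0729 = 0.1782
Σp_2ᵢ² = 0.11² + 0.07² + 0.05² + 0.23² + 0.15² + 0.22² + 0.17² = 0.0121 + 0.0049 + 0.0025 + 0.0529 + 0.0225 + 0.0484 + 0.0289 = 0.1722
O = 0.1577 / √(0.1782 × 0.1722) = 0.1577 / 0.17517 = 0.9003
O = 0.9003 > 0.5 → Yes.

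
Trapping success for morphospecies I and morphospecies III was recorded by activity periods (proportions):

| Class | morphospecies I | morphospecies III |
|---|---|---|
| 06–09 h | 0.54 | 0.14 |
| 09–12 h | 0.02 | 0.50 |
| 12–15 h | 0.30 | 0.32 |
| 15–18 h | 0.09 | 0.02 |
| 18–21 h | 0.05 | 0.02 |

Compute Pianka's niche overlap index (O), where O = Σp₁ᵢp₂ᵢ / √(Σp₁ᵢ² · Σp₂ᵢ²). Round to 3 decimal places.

0.482

Σ p₁ᵢp₂ᵢ = 0.0756 + 0.0100 + 0.0960 + 0.0018 + 0.0010 = 0.1844
Σp_1ᵢ² = 0.54² + 0.02² + 0.30² + 0.09² + 0.05² = 0.2916 + 0.0004 + 0.0900 + 0.0081 + 0.0025 = 0.3926
Σp_2ᵢ² = 0.14² + 0.50² + 0.32² + 0.02² + 0.02² = 0.0196 + 0.2500 + 0.1024 + 0.0004 + 0.0004 = 0.3728
O = 0.1844 / √(0.3926 × 0.3728) = 0.1844 / 0.382572 = 0.48200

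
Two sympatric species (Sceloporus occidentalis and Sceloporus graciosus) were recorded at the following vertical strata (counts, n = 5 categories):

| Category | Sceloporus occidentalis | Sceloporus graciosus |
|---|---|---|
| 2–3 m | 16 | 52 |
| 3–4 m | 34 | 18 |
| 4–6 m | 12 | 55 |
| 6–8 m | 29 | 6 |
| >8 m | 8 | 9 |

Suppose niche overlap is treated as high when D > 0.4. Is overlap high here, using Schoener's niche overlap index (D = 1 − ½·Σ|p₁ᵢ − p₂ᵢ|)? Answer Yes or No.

Proportions for Sceloporus occidentalis (n=99): 16/99=0.1616, 34/99=0.3434, 12/99=0.1212, 29/99=0.2929, 8/99=0.0808
Proportions for Sceloporus graciosus (n=140): 52/140=0.3714, 18/140=0.1286, 55/140=0.3929, 6/140=0.0429, 9/140=0.0643
Σ|p₁ᵢ − p₂ᵢ| = 0.2098 + 0.2148 + 0.2717 + 0.2500 + 0.0165 = 0.9628
D = 1 − ½ × 0.9628 = 1 − 0.48140 = 0.51860
D = 0.51860 > 0.4 → Yes.

Yes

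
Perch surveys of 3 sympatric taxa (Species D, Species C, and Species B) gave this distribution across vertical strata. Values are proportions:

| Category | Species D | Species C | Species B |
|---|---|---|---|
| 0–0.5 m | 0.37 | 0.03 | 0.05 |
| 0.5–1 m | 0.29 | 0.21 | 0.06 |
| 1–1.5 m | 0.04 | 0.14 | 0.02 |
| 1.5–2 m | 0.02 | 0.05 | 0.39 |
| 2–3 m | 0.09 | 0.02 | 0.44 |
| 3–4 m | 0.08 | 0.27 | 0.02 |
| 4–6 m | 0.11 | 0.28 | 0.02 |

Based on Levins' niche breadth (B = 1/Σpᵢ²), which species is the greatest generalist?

Species C

Σp_Dᵢ² = 0.37² + 0.29² + 0.04² + 0.02² + 0.09² + 0.08² + 0.11² = 0.1369 + 0.0841 + 0.0016 + 0.0004 + 0.0081 + 0.0064 + 0.0121 = 0.2496
B_D = 1 / 0.2496 = 4.0064
Σp_Cᵢ² = 0.03² + 0.21² + 0.14² + 0.05² + 0.02² + 0.27² + 0.28² = 0.0009 + 0.0441 + 0.0196 + 0.0025 + 0.0004 + 0.0729 + 0.0784 = 0.2188
B_C = 1 / 0.2188 = 4.5704
Σp_Bᵢ² = 0.05² + 0.06² + 0.02² + 0.39² + 0.44² + 0.02² + 0.02² = 0.0025 + 0.0036 + 0.0004 + 0.1521 + 0.1936 + 0.0004 + 0.0004 = 0.3530
B_B = 1 / 0.3530 = 2.8329
Highest B → broadest niche (most generalist): Species C (B = 4.57).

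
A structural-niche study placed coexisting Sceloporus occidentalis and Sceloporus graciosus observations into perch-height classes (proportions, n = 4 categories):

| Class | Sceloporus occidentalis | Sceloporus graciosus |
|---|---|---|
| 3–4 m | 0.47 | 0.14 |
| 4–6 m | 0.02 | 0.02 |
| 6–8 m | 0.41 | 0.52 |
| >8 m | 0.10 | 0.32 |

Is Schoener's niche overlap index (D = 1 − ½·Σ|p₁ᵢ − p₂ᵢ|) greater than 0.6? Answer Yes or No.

Yes

Σ|p₁ᵢ − p₂ᵢ| = 0.33 + 0.00 + 0.11 + 0.22 = 0.66
D = 1 − ½ × 0.66 = 1 − 0.330 = 0.6700
D = 0.6700 > 0.6 → Yes.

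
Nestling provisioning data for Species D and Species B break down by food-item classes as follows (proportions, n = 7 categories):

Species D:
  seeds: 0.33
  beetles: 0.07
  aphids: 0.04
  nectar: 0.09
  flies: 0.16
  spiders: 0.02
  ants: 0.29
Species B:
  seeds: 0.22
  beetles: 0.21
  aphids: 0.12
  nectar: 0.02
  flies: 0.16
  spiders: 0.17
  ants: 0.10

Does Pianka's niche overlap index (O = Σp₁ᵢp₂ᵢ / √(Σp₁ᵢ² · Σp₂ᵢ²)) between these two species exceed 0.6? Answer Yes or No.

Yes

Σ p₁ᵢp₂ᵢ = 0.0726 + 0.0147 + 0.0048 + 0.0018 + 0.0256 + 0.0034 + 0.0290 = 0.1519
Σp_1ᵢ² = 0.33² + 0.07² + 0.04² + 0.09² + 0.16² + 0.02² + 0.29² = 0.1089 + 0.0049 + 0.0016 + 0.0081 + 0.0256 + 0.0004 + 0.0841 = 0.2336
Σp_2ᵢ² = 0.22² + 0.21² + 0.12² + 0.02² + 0.16² + 0.17² + 0.10² = 0.0484 + 0.0441 + 0.0144 + 0.0004 + 0.0256 + 0.0289 + 0.0100 = 0.1718
O = 0.1519 / √(0.2336 × 0.1718) = 0.1519 / 0.20033 = 0.7582
O = 0.7582 > 0.6 → Yes.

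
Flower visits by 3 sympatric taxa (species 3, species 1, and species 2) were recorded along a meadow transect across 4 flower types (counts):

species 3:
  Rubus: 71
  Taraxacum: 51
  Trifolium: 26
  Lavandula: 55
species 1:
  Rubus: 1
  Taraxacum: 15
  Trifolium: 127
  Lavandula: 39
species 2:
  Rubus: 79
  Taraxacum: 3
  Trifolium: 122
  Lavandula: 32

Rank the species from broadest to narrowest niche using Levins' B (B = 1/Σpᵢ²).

species 3 > species 2 > species 1

Proportions for species 3 (n=203): 71/203=0.3498, 51/203=0.2512, 26/203=0.1281, 55/203=0.2709
Proportions for species 1 (n=182): 1/182=0.0055, 15/182=0.0824, 127/182=0.6978, 39/182=0.2143
Proportions for species 2 (n=236): 79/236=0.3347, 3/236=0.0127, 122/236=0.5169, 32/236=0.1356
Σp_3ᵢ² = 0.3498² + 0.2512² + 0.1281² + 0.2709² = 0.122360 + 0.063101 + 0.016410 + 0.073387 = 0.275258
B_3 = 1 / 0.275258 = 3.6330
Σp_1ᵢ² = 0.0055² + 0.0824² + 0.6978² + 0.2143² = 0.000030 + 0.006790 + 0.486925 + 0.045924 = 0.539669
B_1 = 1 / 0.539669 = 1.8530
Σp_2ᵢ² = 0.3347² + 0.0127² + 0.5169² + 0.1356² = 0.112024 + 0.000161 + 0.267186 + 0.018387 = 0.397758
B_2 = 1 / 0.397758 = 2.5141
Ranking by B (broadest → narrowest): species 3 (3.63) > species 2 (2.51) > species 1 (1.85)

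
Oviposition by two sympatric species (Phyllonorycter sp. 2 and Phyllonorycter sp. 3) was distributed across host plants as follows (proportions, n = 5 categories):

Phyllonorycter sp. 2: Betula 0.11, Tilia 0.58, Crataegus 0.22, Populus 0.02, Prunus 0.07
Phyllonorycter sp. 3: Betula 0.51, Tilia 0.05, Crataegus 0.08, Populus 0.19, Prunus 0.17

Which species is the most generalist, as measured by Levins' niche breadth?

Phyllonorycter sp. 3

Σp_2ᵢ² = 0.11² + 0.58² + 0.22² + 0.02² + 0.07² = 0.0121 + 0.3364 + 0.0484 + 0.0004 + 0.0049 = 0.4022
B_2 = 1 / 0.4022 = 2.4863
Σp_3ᵢ² = 0.51² + 0.05² + 0.08² + 0.19² + 0.17² = 0.2601 + 0.0025 + 0.0064 + 0.0361 + 0.0289 = 0.3340
B_3 = 1 / 0.3340 = 2.9940
Highest B → broadest niche (most generalist): Phyllonorycter sp. 3 (B = 2.99).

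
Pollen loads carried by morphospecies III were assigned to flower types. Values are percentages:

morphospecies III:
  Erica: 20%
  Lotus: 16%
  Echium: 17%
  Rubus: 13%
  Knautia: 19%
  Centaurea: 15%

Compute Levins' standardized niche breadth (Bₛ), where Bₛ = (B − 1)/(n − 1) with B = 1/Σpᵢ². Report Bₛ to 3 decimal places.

Convert percentages to proportions (divide by 100).
Σpᵢ² = 0.20² + 0.16² + 0.17² + 0.13² + 0.19² + 0.15² = 0.0400 + 0.0256 + 0.0289 + 0.0169 + 0.0361 + 0.0225 = 0.1700
B = 1 / 0.1700 = 5.88235
Bₛ = (B − 1)/(n − 1) = (5.88235 − 1)/(6 − 1) = 4.88235/5 = 0.97647

0.976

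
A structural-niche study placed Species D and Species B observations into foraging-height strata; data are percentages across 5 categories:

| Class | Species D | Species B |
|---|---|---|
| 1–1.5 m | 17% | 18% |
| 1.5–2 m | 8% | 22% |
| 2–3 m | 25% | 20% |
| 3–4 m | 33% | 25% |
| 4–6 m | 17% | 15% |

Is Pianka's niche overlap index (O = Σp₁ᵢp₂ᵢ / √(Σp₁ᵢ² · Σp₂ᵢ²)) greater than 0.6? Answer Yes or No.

Convert percentages to proportions (divide by 100).
Σ p₁ᵢp₂ᵢ = 0.0306 + 0.0176 + 0.0500 + 0.0825 + 0.0255 = 0.2062
Σp_1ᵢ² = 0.17² + 0.08² + 0.25² + 0.33² + 0.17² = 0.0289 + 0.0064 + 0.0625 + 0.1089 + 0.0289 = 0.2356
Σp_2ᵢ² = 0.18² + 0.22² + 0.20² + 0.25² + 0.15² = 0.0324 + 0.0484 + 0.0400 + 0.0625 + 0.0225 = 0.2058
O = 0.2062 / √(0.2356 × 0.2058) = 0.2062 / 0.22020 = 0.9364
O = 0.9364 > 0.6 → Yes.

Yes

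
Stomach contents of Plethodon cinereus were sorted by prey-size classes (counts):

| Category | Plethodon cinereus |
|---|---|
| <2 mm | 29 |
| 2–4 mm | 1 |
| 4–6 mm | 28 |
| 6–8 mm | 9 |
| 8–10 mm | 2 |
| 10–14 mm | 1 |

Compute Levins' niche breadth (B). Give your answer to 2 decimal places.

2.86

Proportions for Plethodon cinereus (n=70): 29/70=0.4143, 1/70=0.0143, 28/70=0.4000, 9/70=0.1286, 2/70=0.0286, 1/70=0.0143
Σpᵢ² = 0.4143² + 0.0143² + 0.4000² + 0.1286² + 0.0286² + 0.0143² = 0.171644 + 0.000204 + 0.160000 + 0.016538 + 0.000818 + 0.000204 = 0.349408
B = 1 / 0.349408 = 2.8620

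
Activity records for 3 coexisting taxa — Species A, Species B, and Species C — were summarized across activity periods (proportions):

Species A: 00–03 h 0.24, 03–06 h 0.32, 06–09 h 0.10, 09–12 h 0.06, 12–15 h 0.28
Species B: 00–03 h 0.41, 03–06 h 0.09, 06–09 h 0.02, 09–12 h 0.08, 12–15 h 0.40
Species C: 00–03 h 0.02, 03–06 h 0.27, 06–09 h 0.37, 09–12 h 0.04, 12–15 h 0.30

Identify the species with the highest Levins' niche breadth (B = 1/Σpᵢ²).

Σp_Aᵢ² = 0.24² + 0.32² + 0.10² + 0.06² + 0.28² = 0.0576 + 0.1024 + 0.0100 + 0.0036 + 0.0784 = 0.2520
B_A = 1 / 0.2520 = 3.9683
Σp_Bᵢ² = 0.41² + 0.09² + 0.02² + 0.08² + 0.40² = 0.1681 + 0.0081 + 0.0004 + 0.0064 + 0.1600 = 0.3430
B_B = 1 / 0.3430 = 2.9155
Σp_Cᵢ² = 0.02² + 0.27² + 0.37² + 0.04² + 0.30² = 0.0004 + 0.0729 + 0.1369 + 0.0016 + 0.0900 = 0.3018
B_C = 1 / 0.3018 = 3.3135
Highest B → broadest niche (most generalist): Species A (B = 3.97).

Species A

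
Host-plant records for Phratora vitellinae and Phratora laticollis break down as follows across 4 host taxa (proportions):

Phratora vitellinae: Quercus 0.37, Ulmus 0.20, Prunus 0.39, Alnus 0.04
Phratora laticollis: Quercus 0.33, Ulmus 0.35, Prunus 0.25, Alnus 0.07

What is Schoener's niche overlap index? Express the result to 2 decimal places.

Σ|p₁ᵢ − p₂ᵢ| = 0.04 + 0.15 + 0.14 + 0.03 = 0.36
D = 1 − ½ × 0.36 = 1 − 0.180 = 0.8200

0.82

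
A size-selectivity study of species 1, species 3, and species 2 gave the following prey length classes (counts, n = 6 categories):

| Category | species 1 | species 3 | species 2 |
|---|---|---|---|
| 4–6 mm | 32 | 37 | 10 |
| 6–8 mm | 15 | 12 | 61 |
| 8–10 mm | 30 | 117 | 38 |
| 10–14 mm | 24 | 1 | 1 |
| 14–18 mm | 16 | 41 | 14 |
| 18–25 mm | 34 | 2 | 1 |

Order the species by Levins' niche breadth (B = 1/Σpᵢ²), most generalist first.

Proportions for species 1 (n=151): 32/151=0.2119, 15/151=0.0993, 30/151=0.1987, 24/151=0.1589, 16/151=0.1060, 34/151=0.2252
Proportions for species 3 (n=210): 37/210=0.1762, 12/210=0.0571, 117/210=0.5571, 1/210=0.0048, 41/210=0.1952, 2/210=0.0095
Proportions for species 2 (n=125): 10/125=0.0800, 61/125=0.4880, 38/125=0.3040, 1/125=0.0080, 14/125=0.1120, 1/125=0.0080
Σp_1ᵢ² = 0.2119² + 0.0993² + 0.1987² + 0.1589² + 0.1060² + 0.2252² = 0.044902 + 0.009860 + 0.039482 + 0.025249 + 0.011236 + 0.050715 = 0.181444
B_1 = 1 / 0.181444 = 5.5113
Σp_3ᵢ² = 0.1762² + 0.0571² + 0.5571² + 0.0048² + 0.1952² + 0.0095² = 0.031046 + 0.003260 + 0.310360 + 0.000023 + 0.038103 + 0.000090 = 0.382882
B_3 = 1 / 0.382882 = 2.6118
Σp_2ᵢ² = 0.0800² + 0.4880² + 0.3040² + 0.0080² + 0.1120² + 0.0080² = 0.006400 + 0.238144 + 0.092416 + 0.000064 + 0.012544 + 0.000064 = 0.349632
B_2 = 1 / 0.349632 = 2.8602
Ranking by B (broadest → narrowest): species 1 (5.51) > species 2 (2.86) > species 3 (2.61)

species 1 > species 2 > species 3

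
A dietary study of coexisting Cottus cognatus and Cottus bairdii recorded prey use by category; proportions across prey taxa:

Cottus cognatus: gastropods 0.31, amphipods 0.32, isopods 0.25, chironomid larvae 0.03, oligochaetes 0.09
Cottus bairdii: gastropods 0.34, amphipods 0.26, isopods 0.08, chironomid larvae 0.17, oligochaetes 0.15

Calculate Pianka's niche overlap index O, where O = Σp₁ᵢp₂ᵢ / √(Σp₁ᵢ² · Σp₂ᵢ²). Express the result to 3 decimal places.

0.891

Σ p₁ᵢp₂ᵢ = 0.1054 + 0.0832 + 0.0200 + 0.0051 + 0.0135 = 0.2272
Σp_1ᵢ² = 0.31² + 0.32² + 0.25² + 0.03² + 0.09² = 0.0961 + 0.1024 + 0.0625 + 0.0009 + 0.0081 = 0.2700
Σp_2ᵢ² = 0.34² + 0.26² + 0.08² + 0.17² + 0.15² = 0.1156 + 0.0676 + 0.0064 + 0.0289 + 0.0225 = 0.2410
O = 0.2272 / √(0.2700 × 0.2410) = 0.2272 / 0.255088 = 0.89067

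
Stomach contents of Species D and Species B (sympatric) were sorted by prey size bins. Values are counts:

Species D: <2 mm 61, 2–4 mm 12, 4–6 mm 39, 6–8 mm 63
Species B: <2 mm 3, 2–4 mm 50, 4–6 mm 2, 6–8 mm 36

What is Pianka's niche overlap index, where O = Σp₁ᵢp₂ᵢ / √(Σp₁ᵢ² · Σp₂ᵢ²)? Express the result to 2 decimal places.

0.52

Proportions for Species D (n=175): 61/175=0.3486, 12/175=0.0686, 39/175=0.2229, 63/175=0.3600
Proportions for Species B (n=91): 3/91=0.0330, 50/91=0.5495, 2/91=0.0220, 36/91=0.3956
Σ p₁ᵢp₂ᵢ = 0.011504 + 0.037696 + 0.004904 + 0.142416 = 0.196520
Σp_1ᵢ² = 0.3486² + 0.0686² + 0.2229² + 0.3600² = 0.121522 + 0.004706 + 0.049684 + 0.129600 = 0.305512
Σp_2ᵢ² = 0.0330² + 0.5495² + 0.0220² + 0.3956² = 0.001089 + 0.301950 + 0.000484 + 0.156499 = 0.460022
O = 0.196520 / √(0.305512 × 0.460022) = 0.196520 / 0.3748896 = 0.5242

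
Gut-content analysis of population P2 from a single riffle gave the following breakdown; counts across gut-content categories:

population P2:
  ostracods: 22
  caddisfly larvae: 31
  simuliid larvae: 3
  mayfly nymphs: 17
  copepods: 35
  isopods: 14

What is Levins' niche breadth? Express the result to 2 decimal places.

4.70

Proportions for population P2 (n=122): 22/122=0.1803, 31/122=0.2541, 3/122=0.0246, 17/122=0.1393, 35/122=0.2869, 14/122=0.1148
Σpᵢ² = 0.1803² + 0.2541² + 0.0246² + 0.1393² + 0.2869² + 0.1148² = 0.032508 + 0.064567 + 0.000605 + 0.019404 + 0.082312 + 0.013179 = 0.212575
B = 1 / 0.212575 = 4.7042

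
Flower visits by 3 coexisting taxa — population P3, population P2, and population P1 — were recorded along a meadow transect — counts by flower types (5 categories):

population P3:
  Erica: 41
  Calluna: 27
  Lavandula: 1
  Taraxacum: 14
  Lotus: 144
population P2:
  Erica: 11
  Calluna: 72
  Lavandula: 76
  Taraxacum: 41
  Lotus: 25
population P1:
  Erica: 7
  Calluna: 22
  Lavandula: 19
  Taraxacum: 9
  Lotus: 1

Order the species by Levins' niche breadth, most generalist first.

population P2 > population P1 > population P3

Proportions for population P3 (n=227): 41/227=0.1806, 27/227=0.1189, 1/227=0.0044, 14/227=0.0617, 144/227=0.6344
Proportions for population P2 (n=225): 11/225=0.0489, 72/225=0.3200, 76/225=0.3378, 41/225=0.1822, 25/225=0.1111
Proportions for population P1 (n=58): 7/58=0.1207, 22/58=0.3793, 19/58=0.3276, 9/58=0.1552, 1/58=0.0172
Σp_P3ᵢ² = 0.1806² + 0.1189² + 0.0044² + 0.0617² + 0.6344² = 0.032616 + 0.014137 + 0.000019 + 0.003807 + 0.402463 = 0.453042
B_P3 = 1 / 0.453042 = 2.2073
Σp_P2ᵢ² = 0.0489² + 0.3200² + 0.3378² + 0.1822² + 0.1111² = 0.002391 + 0.102400 + 0.114109 + 0.033197 + 0.012343 = 0.264440
B_P2 = 1 / 0.264440 = 3.7816
Σp_P1ᵢ² = 0.1207² + 0.3793² + 0.3276² + 0.1552² + 0.0172² = 0.014568 + 0.143868 + 0.107322 + 0.024087 + 0.000296 = 0.290141
B_P1 = 1 / 0.290141 = 3.4466
Ranking by B (broadest → narrowest): population P2 (3.78) > population P1 (3.45) > population P3 (2.21)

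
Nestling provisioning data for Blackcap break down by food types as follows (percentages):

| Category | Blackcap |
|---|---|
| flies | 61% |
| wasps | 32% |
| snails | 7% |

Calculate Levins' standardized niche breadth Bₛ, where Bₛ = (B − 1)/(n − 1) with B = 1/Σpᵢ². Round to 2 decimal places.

0.54

Convert percentages to proportions (divide by 100).
Σpᵢ² = 0.61² + 0.32² + 0.07² = 0.3721 + 0.1024 + 0.0049 = 0.4794
B = 1 / 0.4794 = 2.0859
Bₛ = (B − 1)/(n − 1) = (2.0859 − 1)/(3 − 1) = 1.0859/2 = 0.5430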